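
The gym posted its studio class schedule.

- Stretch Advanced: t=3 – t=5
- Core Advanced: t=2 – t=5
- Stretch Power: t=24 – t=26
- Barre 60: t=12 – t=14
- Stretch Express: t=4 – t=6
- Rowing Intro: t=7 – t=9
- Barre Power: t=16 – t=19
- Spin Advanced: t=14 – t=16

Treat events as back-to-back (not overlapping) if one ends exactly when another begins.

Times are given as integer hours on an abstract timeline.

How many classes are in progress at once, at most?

Walk through starts and ends in time order (an end at T is processed before a start at T):
t=2 start Core Advanced → 1
t=3 start Stretch Advanced → 2
t=4 start Stretch Express → 3
t=5 end Core Advanced → 2
t=5 end Stretch Advanced → 1
t=6 end Stretch Express → 0
t=7 start Rowing Intro → 1
t=9 end Rowing Intro → 0
t=12 start Barre 60 → 1
t=14 end Barre 60 → 0
t=14 start Spin Advanced → 1
t=16 end Spin Advanced → 0
t=16 start Barre Power → 1
t=19 end Barre Power → 0
t=24 start Stretch Power → 1
t=26 end Stretch Power → 0
Peak is 3, at t=4 (Core Advanced, Stretch Advanced, Stretch Express).

3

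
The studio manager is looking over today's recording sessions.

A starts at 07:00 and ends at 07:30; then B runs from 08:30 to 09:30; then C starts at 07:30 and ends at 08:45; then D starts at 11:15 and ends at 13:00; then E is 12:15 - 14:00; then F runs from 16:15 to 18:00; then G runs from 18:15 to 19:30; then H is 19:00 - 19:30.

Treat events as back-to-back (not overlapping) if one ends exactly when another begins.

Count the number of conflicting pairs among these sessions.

3

Check each pair: they overlap iff neither finishes before the other starts.
Sorted by start: A, C, B, D, E, F, G, H.
C starts exactly when A ends (back-to-back, no overlap); A is clear from here.
B starts before C ends → C and B overlap.
D starts after C ends; C is clear from here.
D starts after B ends; B is clear from here.
E starts before D ends → D and E overlap.
F starts after D ends; D is clear from here.
F starts after E ends; E is clear from here.
G starts after F ends; F is clear from here.
H starts before G ends → G and H overlap.
Overlapping pairs: B & C, D & E, G & H — 3 in total.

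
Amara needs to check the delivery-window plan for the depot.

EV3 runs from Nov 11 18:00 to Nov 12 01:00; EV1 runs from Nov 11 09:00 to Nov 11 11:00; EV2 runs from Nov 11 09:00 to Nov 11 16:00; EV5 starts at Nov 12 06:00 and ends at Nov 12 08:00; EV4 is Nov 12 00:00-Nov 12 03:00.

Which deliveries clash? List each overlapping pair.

Check each pair: they overlap iff neither finishes before the other starts.
Sorted by start: EV1, EV2, EV3, EV4, EV5.
EV2 starts before EV1 ends → EV1 and EV2 overlap.
EV3 starts after EV1 ends, so nothing later overlaps EV1 either.
EV3 starts after EV2 ends, so nothing later overlaps EV2 either.
EV4 starts before EV3 ends → EV3 and EV4 overlap.
EV5 starts after EV3 ends.
EV5 starts after EV4 ends.

EV1 & EV2, EV3 & EV4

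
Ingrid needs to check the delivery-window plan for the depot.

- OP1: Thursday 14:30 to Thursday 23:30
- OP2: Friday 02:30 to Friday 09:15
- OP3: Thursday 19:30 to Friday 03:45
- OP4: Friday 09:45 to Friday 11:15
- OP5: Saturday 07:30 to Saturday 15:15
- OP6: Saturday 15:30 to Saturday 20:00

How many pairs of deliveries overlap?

2

Sorted by start: OP1, OP3, OP2, OP4, OP5, OP6.
OP3 starts before OP1 ends → OP1 and OP3 overlap.
OP2 starts after OP1 ends; OP1 is clear from here.
OP2 starts before OP3 ends → OP3 and OP2 overlap.
OP4 starts after OP3 ends; OP3 is clear from here.
OP4 starts after OP2 ends; OP2 is clear from here.
OP5 starts after OP4 ends; OP4 is clear from here.
OP6 starts after OP5 ends.
Overlapping pairs: OP1 & OP3, OP2 & OP3 — 2 in total.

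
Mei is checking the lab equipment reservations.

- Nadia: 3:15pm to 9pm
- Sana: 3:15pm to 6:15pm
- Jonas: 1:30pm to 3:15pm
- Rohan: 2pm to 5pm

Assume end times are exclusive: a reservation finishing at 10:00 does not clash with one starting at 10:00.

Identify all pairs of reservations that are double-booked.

Jonas & Rohan, Nadia & Rohan, Nadia & Sana, Rohan & Sana

Sorted by start: Jonas, Rohan, Sana, Nadia.
Rohan starts before Jonas ends → Jonas and Rohan overlap.
Sana starts exactly when Jonas ends (back-to-back, no overlap); Jonas is clear from here.
Sana starts before Rohan ends → Rohan and Sana overlap.
Nadia starts before Rohan ends → Rohan and Nadia overlap.
Nadia starts before Sana ends → Sana and Nadia overlap.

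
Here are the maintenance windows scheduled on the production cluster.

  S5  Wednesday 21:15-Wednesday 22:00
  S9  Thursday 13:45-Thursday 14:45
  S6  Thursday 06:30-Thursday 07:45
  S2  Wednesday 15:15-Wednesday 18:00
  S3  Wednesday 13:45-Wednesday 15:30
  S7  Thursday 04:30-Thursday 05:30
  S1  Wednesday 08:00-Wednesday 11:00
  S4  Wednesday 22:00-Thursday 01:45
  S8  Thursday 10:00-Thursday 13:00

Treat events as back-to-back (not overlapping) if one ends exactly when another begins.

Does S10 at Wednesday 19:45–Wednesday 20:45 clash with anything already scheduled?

S1: ends Wednesday 11:00 at or before S10 starts Wednesday 19:45 → clear.
S3: ends Wednesday 15:30 at or before S10 starts Wednesday 19:45 → clear.
S2: ends Wednesday 18:00 at or before S10 starts Wednesday 19:45 → clear.
S5: starts Wednesday 21:15 at or after S10 ends Wednesday 20:45 → clear.
S4: starts Wednesday 22:00 at or after S10 ends Wednesday 20:45 → clear.
S7: starts Thursday 04:30 at or after S10 ends Wednesday 20:45 → clear.
S6: starts Thursday 06:30 at or after S10 ends Wednesday 20:45 → clear.
S8: starts Thursday 10:00 at or after S10 ends Wednesday 20:45 → clear.
S9: starts Thursday 13:45 at or after S10 ends Wednesday 20:45 → clear.

No — it doesn't clash with anything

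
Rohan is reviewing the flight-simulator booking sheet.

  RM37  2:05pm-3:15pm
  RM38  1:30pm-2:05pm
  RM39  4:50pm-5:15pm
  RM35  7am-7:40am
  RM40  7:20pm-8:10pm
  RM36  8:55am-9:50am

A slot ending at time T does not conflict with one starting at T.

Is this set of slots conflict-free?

Yes

Sorted by start: RM35, RM36, RM38, RM37, RM39, RM40.
RM36 starts after RM35 ends, so RM35 has no further overlaps.
RM38 starts after RM36 ends, so RM36 has no further overlaps.
RM37 starts exactly when RM38 ends (back-to-back, no overlap), so RM38 has no further overlaps.
RM39 starts after RM37 ends, so RM37 has no further overlaps.
RM40 starts after RM39 ends.
Every pair is clear; the schedule has no overlaps.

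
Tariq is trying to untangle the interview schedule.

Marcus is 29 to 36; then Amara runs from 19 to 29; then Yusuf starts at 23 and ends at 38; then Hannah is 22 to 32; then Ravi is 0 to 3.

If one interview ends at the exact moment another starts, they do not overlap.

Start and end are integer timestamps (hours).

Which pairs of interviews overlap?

Amara & Hannah, Amara & Yusuf, Hannah & Marcus, Hannah & Yusuf, Marcus & Yusuf

Sorted by start: Ravi, Amara, Hannah, Yusuf, Marcus.
Amara starts after Ravi ends — done with Ravi.
Hannah starts before Amara ends → Amara and Hannah overlap.
Yusuf starts before Amara ends → Amara and Yusuf overlap.
Marcus starts exactly when Amara ends (back-to-back, no overlap).
Yusuf starts before Hannah ends → Hannah and Yusuf overlap.
Marcus starts before Hannah ends → Hannah and Marcus overlap.
Marcus starts before Yusuf ends → Yusuf and Marcus overlap.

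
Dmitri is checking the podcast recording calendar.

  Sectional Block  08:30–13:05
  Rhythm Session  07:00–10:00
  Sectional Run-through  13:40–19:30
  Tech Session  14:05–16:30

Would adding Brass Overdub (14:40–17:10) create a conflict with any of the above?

Rhythm Session: ends 10:00 at or before Brass Overdub starts 14:40 → clear.
Sectional Block: ends 13:05 at or before Brass Overdub starts 14:40 → clear.
Sectional Run-through: starts 13:40 before Brass Overdub ends 17:10, and ends 19:30 after Brass Overdub starts 14:40 → overlap.
Tech Session: starts 14:05 before Brass Overdub ends 17:10, and ends 16:30 after Brass Overdub starts 14:40 → overlap.
Brass Overdub overlaps Sectional Run-through, Tech Session.

Yes — it overlaps Sectional Run-through, Tech Session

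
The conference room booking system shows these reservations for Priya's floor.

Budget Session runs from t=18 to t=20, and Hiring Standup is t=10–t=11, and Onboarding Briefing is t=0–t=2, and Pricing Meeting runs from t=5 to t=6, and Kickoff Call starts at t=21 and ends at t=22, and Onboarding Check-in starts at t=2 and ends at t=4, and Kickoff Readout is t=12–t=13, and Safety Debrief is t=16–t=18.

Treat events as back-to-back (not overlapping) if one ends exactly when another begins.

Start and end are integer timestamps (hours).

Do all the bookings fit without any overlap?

Check each pair: they overlap iff neither finishes before the other starts.
Sorted by start: Onboarding Briefing, Onboarding Check-in, Pricing Meeting, Hiring Standup, Kickoff Readout, Safety Debrief, Budget Session, Kickoff Call.
Onboarding Check-in starts exactly when Onboarding Briefing ends (back-to-back, no overlap) — done with Onboarding Briefing.
Pricing Meeting starts after Onboarding Check-in ends — done with Onboarding Check-in.
Hiring Standup starts after Pricing Meeting ends — done with Pricing Meeting.
Kickoff Readout starts after Hiring Standup ends — done with Hiring Standup.
Safety Debrief starts after Kickoff Readout ends — done with Kickoff Readout.
Budget Session starts exactly when Safety Debrief ends (back-to-back, no overlap) — done with Safety Debrief.
Kickoff Call starts after Budget Session ends.
Every pair is clear; the schedule has no overlaps.

Yes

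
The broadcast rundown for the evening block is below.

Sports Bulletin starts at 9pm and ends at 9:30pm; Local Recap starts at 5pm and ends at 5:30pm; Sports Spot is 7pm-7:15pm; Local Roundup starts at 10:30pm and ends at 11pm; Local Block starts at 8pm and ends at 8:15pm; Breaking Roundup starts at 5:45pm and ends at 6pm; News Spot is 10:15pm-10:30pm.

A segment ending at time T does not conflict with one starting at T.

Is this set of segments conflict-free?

Yes

Sorted by start: Local Recap, Breaking Roundup, Sports Spot, Local Block, Sports Bulletin, News Spot, Local Roundup.
Breaking Roundup starts after Local Recap ends, so nothing later overlaps Local Recap either.
Sports Spot starts after Breaking Roundup ends, so nothing later overlaps Breaking Roundup either.
Local Block starts after Sports Spot ends, so nothing later overlaps Sports Spot either.
Sports Bulletin starts after Local Block ends, so nothing later overlaps Local Block either.
News Spot starts after Sports Bulletin ends, so nothing later overlaps Sports Bulletin either.
Local Roundup starts exactly when News Spot ends (back-to-back, no overlap).
Every pair is clear; the schedule has no overlaps.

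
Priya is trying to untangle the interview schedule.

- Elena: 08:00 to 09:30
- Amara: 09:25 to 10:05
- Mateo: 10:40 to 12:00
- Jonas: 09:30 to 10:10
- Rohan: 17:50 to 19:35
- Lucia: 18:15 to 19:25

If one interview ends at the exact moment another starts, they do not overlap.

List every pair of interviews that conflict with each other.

Sorted by start: Elena, Amara, Jonas, Mateo, Rohan, Lucia.
Amara starts before Elena ends → Elena and Amara overlap.
Jonas starts exactly when Elena ends (back-to-back, no overlap) — done with Elena.
Jonas starts before Amara ends → Amara and Jonas overlap.
Mateo starts after Amara ends — done with Amara.
Mateo starts after Jonas ends — done with Jonas.
Rohan starts after Mateo ends — done with Mateo.
Lucia starts before Rohan ends → Rohan and Lucia overlap.

Amara & Elena, Amara & Jonas, Lucia & Rohan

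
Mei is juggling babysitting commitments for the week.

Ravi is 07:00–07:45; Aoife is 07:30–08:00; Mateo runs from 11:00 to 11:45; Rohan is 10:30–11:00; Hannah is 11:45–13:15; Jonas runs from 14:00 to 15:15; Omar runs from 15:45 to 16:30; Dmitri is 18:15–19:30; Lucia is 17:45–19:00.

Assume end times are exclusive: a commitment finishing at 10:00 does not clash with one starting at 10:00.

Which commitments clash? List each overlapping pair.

Sorted by start: Ravi, Aoife, Rohan, Mateo, Hannah, Jonas, Omar, Lucia, Dmitri.
Aoife starts before Ravi ends → Ravi and Aoife overlap.
Rohan starts after Ravi ends; Ravi is clear from here.
Rohan starts after Aoife ends; Aoife is clear from here.
Mateo starts exactly when Rohan ends (back-to-back, no overlap); Rohan is clear from here.
Hannah starts exactly when Mateo ends (back-to-back, no overlap); Mateo is clear from here.
Jonas starts after Hannah ends; Hannah is clear from here.
Omar starts after Jonas ends; Jonas is clear from here.
Lucia starts after Omar ends; Omar is clear from here.
Dmitri starts before Lucia ends → Lucia and Dmitri overlap.

Aoife & Ravi, Dmitri & Lucia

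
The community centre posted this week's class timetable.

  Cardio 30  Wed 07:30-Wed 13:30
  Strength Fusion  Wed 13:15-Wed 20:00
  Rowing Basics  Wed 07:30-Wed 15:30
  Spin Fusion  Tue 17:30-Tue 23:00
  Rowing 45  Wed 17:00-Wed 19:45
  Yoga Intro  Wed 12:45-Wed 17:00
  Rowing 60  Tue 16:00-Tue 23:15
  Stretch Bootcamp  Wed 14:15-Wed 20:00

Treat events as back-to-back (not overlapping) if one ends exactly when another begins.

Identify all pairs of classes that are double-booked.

Sorted by start: Rowing 60, Spin Fusion, Cardio 30, Rowing Basics, Yoga Intro, Strength Fusion, Stretch Bootcamp, Rowing 45.
Spin Fusion starts before Rowing 60 ends → Rowing 60 and Spin Fusion overlap.
Cardio 30 starts after Rowing 60 ends, so nothing later overlaps Rowing 60 either.
Cardio 30 starts after Spin Fusion ends, so nothing later overlaps Spin Fusion either.
Rowing Basics starts before Cardio 30 ends → Cardio 30 and Rowing Basics overlap.
Yoga Intro starts before Cardio 30 ends → Cardio 30 and Yoga Intro overlap.
Strength Fusion starts before Cardio 30 ends → Cardio 30 and Strength Fusion overlap.
Stretch Bootcamp starts after Cardio 30 ends, so nothing later overlaps Cardio 30 either.
Yoga Intro starts before Rowing Basics ends → Rowing Basics and Yoga Intro overlap.
Strength Fusion starts before Rowing Basics ends → Rowing Basics and Strength Fusion overlap.
Stretch Bootcamp starts before Rowing Basics ends → Rowing Basics and Stretch Bootcamp overlap.
Rowing 45 starts after Rowing Basics ends.
Strength Fusion starts before Yoga Intro ends → Yoga Intro and Strength Fusion overlap.
Stretch Bootcamp starts before Yoga Intro ends → Yoga Intro and Stretch Bootcamp overlap.
Rowing 45 starts exactly when Yoga Intro ends (back-to-back, no overlap).
Stretch Bootcamp starts before Strength Fusion ends → Strength Fusion and Stretch Bootcamp overlap.
Rowing 45 starts before Strength Fusion ends → Strength Fusion and Rowing 45 overlap.
Rowing 45 starts before Stretch Bootcamp ends → Stretch Bootcamp and Rowing 45 overlap.

Cardio 30 & Rowing Basics, Cardio 30 & Strength Fusion, Cardio 30 & Yoga Intro, Rowing 45 & Strength Fusion, Rowing 45 & Stretch Bootcamp, Rowing 60 & Spin Fusion, Rowing Basics & Strength Fusion, Rowing Basics & Stretch Bootcamp, Rowing Basics & Yoga Intro, Strength Fusion & Stretch Bootcamp, Strength Fusion & Yoga Intro, Stretch Bootcamp & Yoga Intro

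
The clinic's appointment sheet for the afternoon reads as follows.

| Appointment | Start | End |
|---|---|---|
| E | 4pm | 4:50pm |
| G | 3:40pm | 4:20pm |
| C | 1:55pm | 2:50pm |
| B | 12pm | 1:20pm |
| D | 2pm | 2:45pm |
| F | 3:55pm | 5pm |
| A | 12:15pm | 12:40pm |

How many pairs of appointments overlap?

Sorted by start: B, A, C, D, G, F, E.
A starts before B ends → B and A overlap.
C starts after B ends; B is clear from here.
C starts after A ends; A is clear from here.
D starts before C ends → C and D overlap.
G starts after C ends; C is clear from here.
G starts after D ends; D is clear from here.
F starts before G ends → G and F overlap.
E starts before G ends → G and E overlap.
E starts before F ends → F and E overlap.
Overlapping pairs: A & B, C & D, E & F, E & G, F & G — 5 in total.

5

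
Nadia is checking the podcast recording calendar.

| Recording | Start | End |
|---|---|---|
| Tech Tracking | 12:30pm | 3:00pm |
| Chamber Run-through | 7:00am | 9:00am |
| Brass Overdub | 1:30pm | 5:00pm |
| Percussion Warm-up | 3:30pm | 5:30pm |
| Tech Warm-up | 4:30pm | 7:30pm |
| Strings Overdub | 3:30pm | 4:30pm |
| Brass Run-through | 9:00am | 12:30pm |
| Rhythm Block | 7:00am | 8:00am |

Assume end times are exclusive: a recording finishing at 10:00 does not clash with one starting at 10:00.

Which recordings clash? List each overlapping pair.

Brass Overdub & Percussion Warm-up, Brass Overdub & Strings Overdub, Brass Overdub & Tech Tracking, Brass Overdub & Tech Warm-up, Chamber Run-through & Rhythm Block, Percussion Warm-up & Strings Overdub, Percussion Warm-up & Tech Warm-up

Sorted by start: Rhythm Block, Chamber Run-through, Brass Run-through, Tech Tracking, Brass Overdub, Strings Overdub, Percussion Warm-up, Tech Warm-up.
Chamber Run-through starts before Rhythm Block ends → Rhythm Block and Chamber Run-through overlap.
Brass Run-through starts after Rhythm Block ends — done with Rhythm Block.
Brass Run-through starts exactly when Chamber Run-through ends (back-to-back, no overlap) — done with Chamber Run-through.
Tech Tracking starts exactly when Brass Run-through ends (back-to-back, no overlap) — done with Brass Run-through.
Brass Overdub starts before Tech Tracking ends → Tech Tracking and Brass Overdub overlap.
Strings Overdub starts after Tech Tracking ends — done with Tech Tracking.
Strings Overdub starts before Brass Overdub ends → Brass Overdub and Strings Overdub overlap.
Percussion Warm-up starts before Brass Overdub ends → Brass Overdub and Percussion Warm-up overlap.
Tech Warm-up starts before Brass Overdub ends → Brass Overdub and Tech Warm-up overlap.
Percussion Warm-up starts before Strings Overdub ends → Strings Overdub and Percussion Warm-up overlap.
Tech Warm-up starts exactly when Strings Overdub ends (back-to-back, no overlap).
Tech Warm-up starts before Percussion Warm-up ends → Percussion Warm-up and Tech Warm-up overlap.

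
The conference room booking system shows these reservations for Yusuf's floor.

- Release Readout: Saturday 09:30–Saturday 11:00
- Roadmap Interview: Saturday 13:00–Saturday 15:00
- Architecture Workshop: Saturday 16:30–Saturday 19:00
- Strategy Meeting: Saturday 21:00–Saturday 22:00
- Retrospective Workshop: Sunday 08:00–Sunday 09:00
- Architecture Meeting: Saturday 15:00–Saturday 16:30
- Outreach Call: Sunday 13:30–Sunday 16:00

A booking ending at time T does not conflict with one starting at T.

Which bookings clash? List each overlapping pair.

Sorted by start: Release Readout, Roadmap Interview, Architecture Meeting, Architecture Workshop, Strategy Meeting, Retrospective Workshop, Outreach Call.
Roadmap Interview starts after Release Readout ends, so nothing later overlaps Release Readout either.
Architecture Meeting starts exactly when Roadmap Interview ends (back-to-back, no overlap), so nothing later overlaps Roadmap Interview either.
Architecture Workshop starts exactly when Architecture Meeting ends (back-to-back, no overlap), so nothing later overlaps Architecture Meeting either.
Strategy Meeting starts after Architecture Workshop ends, so nothing later overlaps Architecture Workshop either.
Retrospective Workshop starts after Strategy Meeting ends, so nothing later overlaps Strategy Meeting either.
Outreach Call starts after Retrospective Workshop ends.

no conflicts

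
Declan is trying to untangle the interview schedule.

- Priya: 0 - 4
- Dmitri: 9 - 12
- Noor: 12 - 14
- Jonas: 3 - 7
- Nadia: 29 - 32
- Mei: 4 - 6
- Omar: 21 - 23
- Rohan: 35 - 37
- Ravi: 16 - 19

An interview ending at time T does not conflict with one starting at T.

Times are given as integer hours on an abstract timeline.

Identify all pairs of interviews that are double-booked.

Check each pair: they overlap iff neither finishes before the other starts.
Sorted by start: Priya, Jonas, Mei, Dmitri, Noor, Ravi, Omar, Nadia, Rohan.
Jonas starts before Priya ends → Priya and Jonas overlap.
Mei starts exactly when Priya ends (back-to-back, no overlap), so nothing later overlaps Priya either.
Mei starts before Jonas ends → Jonas and Mei overlap.
Dmitri starts after Jonas ends, so nothing later overlaps Jonas either.
Dmitri starts after Mei ends, so nothing later overlaps Mei either.
Noor starts exactly when Dmitri ends (back-to-back, no overlap), so nothing later overlaps Dmitri either.
Ravi starts after Noor ends, so nothing later overlaps Noor either.
Omar starts after Ravi ends, so nothing later overlaps Ravi either.
Nadia starts after Omar ends, so nothing later overlaps Omar either.
Rohan starts after Nadia ends.

Jonas & Mei, Jonas & Priya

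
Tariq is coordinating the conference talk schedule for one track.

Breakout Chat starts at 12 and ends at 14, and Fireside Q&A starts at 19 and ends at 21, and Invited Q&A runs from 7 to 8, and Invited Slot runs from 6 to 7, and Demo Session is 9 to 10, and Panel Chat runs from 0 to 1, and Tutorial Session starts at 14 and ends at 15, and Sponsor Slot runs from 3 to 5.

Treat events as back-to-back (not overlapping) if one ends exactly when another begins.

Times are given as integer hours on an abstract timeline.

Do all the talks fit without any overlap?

Yes

Sorted by start: Panel Chat, Sponsor Slot, Invited Slot, Invited Q&A, Demo Session, Breakout Chat, Tutorial Session, Fireside Q&A.
Sponsor Slot starts after Panel Chat ends, so nothing later overlaps Panel Chat either.
Invited Slot starts after Sponsor Slot ends, so nothing later overlaps Sponsor Slot either.
Invited Q&A starts exactly when Invited Slot ends (back-to-back, no overlap), so nothing later overlaps Invited Slot either.
Demo Session starts after Invited Q&A ends, so nothing later overlaps Invited Q&A either.
Breakout Chat starts after Demo Session ends, so nothing later overlaps Demo Session either.
Tutorial Session starts exactly when Breakout Chat ends (back-to-back, no overlap), so nothing later overlaps Breakout Chat either.
Fireside Q&A starts after Tutorial Session ends.
Every pair is clear; the schedule has no overlaps.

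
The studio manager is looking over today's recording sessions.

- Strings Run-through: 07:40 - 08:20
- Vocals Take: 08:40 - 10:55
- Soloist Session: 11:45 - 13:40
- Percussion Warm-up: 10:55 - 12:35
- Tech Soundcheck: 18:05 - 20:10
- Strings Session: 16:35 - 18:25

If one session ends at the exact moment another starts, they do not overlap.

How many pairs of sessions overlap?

2

Sorted by start: Strings Run-through, Vocals Take, Percussion Warm-up, Soloist Session, Strings Session, Tech Soundcheck.
Vocals Take starts after Strings Run-through ends; Strings Run-through is clear from here.
Percussion Warm-up starts exactly when Vocals Take ends (back-to-back, no overlap); Vocals Take is clear from here.
Soloist Session starts before Percussion Warm-up ends → Percussion Warm-up and Soloist Session overlap.
Strings Session starts after Percussion Warm-up ends; Percussion Warm-up is clear from here.
Strings Session starts after Soloist Session ends; Soloist Session is clear from here.
Tech Soundcheck starts before Strings Session ends → Strings Session and Tech Soundcheck overlap.
Overlapping pairs: Percussion Warm-up & Soloist Session, Strings Session & Tech Soundcheck — 2 in total.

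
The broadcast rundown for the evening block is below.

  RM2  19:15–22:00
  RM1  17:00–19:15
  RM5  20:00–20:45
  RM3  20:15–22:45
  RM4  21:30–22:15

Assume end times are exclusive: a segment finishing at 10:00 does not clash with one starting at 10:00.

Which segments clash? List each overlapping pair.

RM2 & RM3, RM2 & RM4, RM2 & RM5, RM3 & RM4, RM3 & RM5

Two intervals overlap when each starts before the other ends.
Sorted by start: RM1, RM2, RM5, RM3, RM4.
RM2 starts exactly when RM1 ends (back-to-back, no overlap), so RM1 has no further overlaps.
RM5 starts before RM2 ends → RM2 and RM5 overlap.
RM3 starts before RM2 ends → RM2 and RM3 overlap.
RM4 starts before RM2 ends → RM2 and RM4 overlap.
RM3 starts before RM5 ends → RM5 and RM3 overlap.
RM4 starts after RM5 ends.
RM4 starts before RM3 ends → RM3 and RM4 overlap.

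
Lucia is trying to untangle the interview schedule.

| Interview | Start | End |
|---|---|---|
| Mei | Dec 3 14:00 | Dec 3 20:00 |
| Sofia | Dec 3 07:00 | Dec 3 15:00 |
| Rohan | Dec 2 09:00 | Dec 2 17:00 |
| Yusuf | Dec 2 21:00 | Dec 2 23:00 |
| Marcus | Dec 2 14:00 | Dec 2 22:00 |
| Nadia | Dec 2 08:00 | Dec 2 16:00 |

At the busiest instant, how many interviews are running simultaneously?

3

Sort all start/end points and keep a running count:
Dec 2 08:00 start Nadia → 1
Dec 2 09:00 start Rohan → 2
Dec 2 14:00 start Marcus → 3
Dec 2 16:00 end Nadia → 2
Dec 2 17:00 end Rohan → 1
Dec 2 21:00 start Yusuf → 2
Dec 2 22:00 end Marcus → 1
Dec 2 23:00 end Yusuf → 0
Dec 3 07:00 start Sofia → 1
Dec 3 14:00 start Mei → 2
Dec 3 15:00 end Sofia → 1
Dec 3 20:00 end Mei → 0
Peak is 3, at Dec 2 14:00 (Marcus, Nadia, Rohan).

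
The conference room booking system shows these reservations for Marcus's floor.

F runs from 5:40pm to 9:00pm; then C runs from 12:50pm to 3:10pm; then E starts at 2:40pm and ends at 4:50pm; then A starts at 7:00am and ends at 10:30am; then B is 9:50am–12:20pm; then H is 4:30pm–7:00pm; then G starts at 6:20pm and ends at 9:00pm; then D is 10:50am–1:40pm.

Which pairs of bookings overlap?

Check each pair: they overlap iff neither finishes before the other starts.
Sorted by start: A, B, D, C, E, H, F, G.
B starts before A ends → A and B overlap.
D starts after A ends — done with A.
D starts before B ends → B and D overlap.
C starts after B ends — done with B.
C starts before D ends → D and C overlap.
E starts after D ends — done with D.
E starts before C ends → C and E overlap.
H starts after C ends — done with C.
H starts before E ends → E and H overlap.
F starts after E ends — done with E.
F starts before H ends → H and F overlap.
G starts before H ends → H and G overlap.
G starts before F ends → F and G overlap.

A & B, B & D, C & D, C & E, E & H, F & G, F & H, G & H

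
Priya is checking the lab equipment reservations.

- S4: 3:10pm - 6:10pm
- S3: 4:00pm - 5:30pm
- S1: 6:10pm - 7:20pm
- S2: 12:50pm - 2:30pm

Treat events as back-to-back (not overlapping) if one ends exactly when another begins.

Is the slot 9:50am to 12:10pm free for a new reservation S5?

S2: starts 12:50pm at or after S5 ends 12:10pm → clear.
S4: starts 3:10pm at or after S5 ends 12:10pm → clear.
S3: starts 4:00pm at or after S5 ends 12:10pm → clear.
S1: starts 6:10pm at or after S5 ends 12:10pm → clear.

Yes — the slot is free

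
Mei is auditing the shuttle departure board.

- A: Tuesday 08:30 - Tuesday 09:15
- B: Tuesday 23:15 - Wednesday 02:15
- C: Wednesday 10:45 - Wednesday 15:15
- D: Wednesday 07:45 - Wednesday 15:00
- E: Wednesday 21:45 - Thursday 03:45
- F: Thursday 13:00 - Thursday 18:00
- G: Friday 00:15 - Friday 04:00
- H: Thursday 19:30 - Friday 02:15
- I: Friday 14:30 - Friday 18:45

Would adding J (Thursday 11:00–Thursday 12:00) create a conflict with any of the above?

No — it doesn't clash with anything

A: ends Tuesday 09:15 at or before J starts Thursday 11:00 → clear.
B: ends Wednesday 02:15 at or before J starts Thursday 11:00 → clear.
D: ends Wednesday 15:00 at or before J starts Thursday 11:00 → clear.
C: ends Wednesday 15:15 at or before J starts Thursday 11:00 → clear.
E: ends Thursday 03:45 at or before J starts Thursday 11:00 → clear.
F: starts Thursday 13:00 at or after J ends Thursday 12:00 → clear.
H: starts Thursday 19:30 at or after J ends Thursday 12:00 → clear.
G: starts Friday 00:15 at or after J ends Thursday 12:00 → clear.
I: starts Friday 14:30 at or after J ends Thursday 12:00 → clear.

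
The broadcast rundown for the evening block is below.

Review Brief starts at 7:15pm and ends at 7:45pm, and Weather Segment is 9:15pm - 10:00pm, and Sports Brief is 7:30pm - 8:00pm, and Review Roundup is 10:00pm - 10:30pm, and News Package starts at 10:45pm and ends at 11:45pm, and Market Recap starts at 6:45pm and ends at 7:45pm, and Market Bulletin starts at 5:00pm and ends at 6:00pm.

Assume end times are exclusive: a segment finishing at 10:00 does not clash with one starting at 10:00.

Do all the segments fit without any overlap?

Check each pair: they overlap iff neither finishes before the other starts.
Sorted by start: Market Bulletin, Market Recap, Review Brief, Sports Brief, Weather Segment, Review Roundup, News Package.
Market Recap starts after Market Bulletin ends — done with Market Bulletin.
Review Brief starts before Market Recap ends → Market Recap and Review Brief overlap.
That's a conflict, so the schedule is not conflict-free.

No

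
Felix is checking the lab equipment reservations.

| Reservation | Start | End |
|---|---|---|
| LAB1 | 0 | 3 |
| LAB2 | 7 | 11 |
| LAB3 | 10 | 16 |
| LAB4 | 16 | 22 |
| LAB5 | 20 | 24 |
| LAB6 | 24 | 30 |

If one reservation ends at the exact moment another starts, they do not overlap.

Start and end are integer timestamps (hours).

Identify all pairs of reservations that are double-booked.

LAB2 & LAB3, LAB4 & LAB5

Sorted by start: LAB1, LAB2, LAB3, LAB4, LAB5, LAB6.
LAB2 starts after LAB1 ends — done with LAB1.
LAB3 starts before LAB2 ends → LAB2 and LAB3 overlap.
LAB4 starts after LAB2 ends — done with LAB2.
LAB4 starts exactly when LAB3 ends (back-to-back, no overlap) — done with LAB3.
LAB5 starts before LAB4 ends → LAB4 and LAB5 overlap.
LAB6 starts after LAB4 ends.
LAB6 starts exactly when LAB5 ends (back-to-back, no overlap).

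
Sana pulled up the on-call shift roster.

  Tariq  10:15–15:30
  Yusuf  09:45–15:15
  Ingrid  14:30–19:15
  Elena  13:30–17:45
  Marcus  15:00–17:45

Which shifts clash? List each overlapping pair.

Elena & Ingrid, Elena & Marcus, Elena & Tariq, Elena & Yusuf, Ingrid & Marcus, Ingrid & Tariq, Ingrid & Yusuf, Marcus & Tariq, Marcus & Yusuf, Tariq & Yusuf

Sorted by start: Yusuf, Tariq, Elena, Ingrid, Marcus.
Tariq starts before Yusuf ends → Yusuf and Tariq overlap.
Elena starts before Yusuf ends → Yusuf and Elena overlap.
Ingrid starts before Yusuf ends → Yusuf and Ingrid overlap.
Marcus starts before Yusuf ends → Yusuf and Marcus overlap.
Elena starts before Tariq ends → Tariq and Elena overlap.
Ingrid starts before Tariq ends → Tariq and Ingrid overlap.
Marcus starts before Tariq ends → Tariq and Marcus overlap.
Ingrid starts before Elena ends → Elena and Ingrid overlap.
Marcus starts before Elena ends → Elena and Marcus overlap.
Marcus starts before Ingrid ends → Ingrid and Marcus overlap.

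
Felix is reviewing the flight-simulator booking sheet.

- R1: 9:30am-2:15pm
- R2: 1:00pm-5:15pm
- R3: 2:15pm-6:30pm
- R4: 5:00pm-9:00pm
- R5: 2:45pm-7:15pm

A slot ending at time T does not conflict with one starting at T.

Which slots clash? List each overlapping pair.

Check each pair: they overlap iff neither finishes before the other starts.
Sorted by start: R1, R2, R3, R5, R4.
R2 starts before R1 ends → R1 and R2 overlap.
R3 starts exactly when R1 ends (back-to-back, no overlap); R1 is clear from here.
R3 starts before R2 ends → R2 and R3 overlap.
R5 starts before R2 ends → R2 and R5 overlap.
R4 starts before R2 ends → R2 and R4 overlap.
R5 starts before R3 ends → R3 and R5 overlap.
R4 starts before R3 ends → R3 and R4 overlap.
R4 starts before R5 ends → R5 and R4 overlap.

R1 & R2, R2 & R3, R2 & R4, R2 & R5, R3 & R4, R3 & R5, R4 & R5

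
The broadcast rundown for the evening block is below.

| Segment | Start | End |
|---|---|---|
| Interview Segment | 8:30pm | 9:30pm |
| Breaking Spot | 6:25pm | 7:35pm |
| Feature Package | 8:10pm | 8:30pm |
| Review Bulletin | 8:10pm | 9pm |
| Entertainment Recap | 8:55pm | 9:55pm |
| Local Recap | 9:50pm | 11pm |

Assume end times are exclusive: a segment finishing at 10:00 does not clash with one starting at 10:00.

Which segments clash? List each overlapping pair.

Two intervals overlap when each starts before the other ends.
Sorted by start: Breaking Spot, Feature Package, Review Bulletin, Interview Segment, Entertainment Recap, Local Recap.
Feature Package starts after Breaking Spot ends, so nothing later overlaps Breaking Spot either.
Review Bulletin starts before Feature Package ends → Feature Package and Review Bulletin overlap.
Interview Segment starts exactly when Feature Package ends (back-to-back, no overlap), so nothing later overlaps Feature Package either.
Interview Segment starts before Review Bulletin ends → Review Bulletin and Interview Segment overlap.
Entertainment Recap starts before Review Bulletin ends → Review Bulletin and Entertainment Recap overlap.
Local Recap starts after Review Bulletin ends.
Entertainment Recap starts before Interview Segment ends → Interview Segment and Entertainment Recap overlap.
Local Recap starts after Interview Segment ends.
Local Recap starts before Entertainment Recap ends → Entertainment Recap and Local Recap overlap.

Entertainment Recap & Interview Segment, Entertainment Recap & Local Recap, Entertainment Recap & Review Bulletin, Feature Package & Review Bulletin, Interview Segment & Review Bulletin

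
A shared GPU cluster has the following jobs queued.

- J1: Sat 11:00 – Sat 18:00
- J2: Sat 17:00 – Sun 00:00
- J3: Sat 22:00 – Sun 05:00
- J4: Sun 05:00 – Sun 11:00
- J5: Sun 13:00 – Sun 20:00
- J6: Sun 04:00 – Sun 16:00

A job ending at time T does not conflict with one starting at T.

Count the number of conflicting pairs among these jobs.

5

Sorted by start: J1, J2, J3, J6, J4, J5.
J2 starts before J1 ends → J1 and J2 overlap.
J3 starts after J1 ends — done with J1.
J3 starts before J2 ends → J2 and J3 overlap.
J6 starts after J2 ends — done with J2.
J6 starts before J3 ends → J3 and J6 overlap.
J4 starts exactly when J3 ends (back-to-back, no overlap) — done with J3.
J4 starts before J6 ends → J6 and J4 overlap.
J5 starts before J6 ends → J6 and J5 overlap.
J5 starts after J4 ends.
Overlapping pairs: J1 & J2, J2 & J3, J3 & J6, J4 & J6, J5 & J6 — 5 in total.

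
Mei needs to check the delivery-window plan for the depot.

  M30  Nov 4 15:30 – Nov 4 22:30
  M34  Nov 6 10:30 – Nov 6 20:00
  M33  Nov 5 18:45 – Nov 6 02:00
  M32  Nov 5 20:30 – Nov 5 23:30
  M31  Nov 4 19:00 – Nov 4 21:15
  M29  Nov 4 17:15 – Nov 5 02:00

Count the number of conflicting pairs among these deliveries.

Two intervals overlap when each starts before the other ends.
Sorted by start: M30, M29, M31, M33, M32, M34.
M29 starts before M30 ends → M30 and M29 overlap.
M31 starts before M30 ends → M30 and M31 overlap.
M33 starts after M30 ends — done with M30.
M31 starts before M29 ends → M29 and M31 overlap.
M33 starts after M29 ends — done with M29.
M33 starts after M31 ends — done with M31.
M32 starts before M33 ends → M33 and M32 overlap.
M34 starts after M33 ends.
M34 starts after M32 ends.
Overlapping pairs: M29 & M30, M29 & M31, M30 & M31, M32 & M33 — 4 in total.

4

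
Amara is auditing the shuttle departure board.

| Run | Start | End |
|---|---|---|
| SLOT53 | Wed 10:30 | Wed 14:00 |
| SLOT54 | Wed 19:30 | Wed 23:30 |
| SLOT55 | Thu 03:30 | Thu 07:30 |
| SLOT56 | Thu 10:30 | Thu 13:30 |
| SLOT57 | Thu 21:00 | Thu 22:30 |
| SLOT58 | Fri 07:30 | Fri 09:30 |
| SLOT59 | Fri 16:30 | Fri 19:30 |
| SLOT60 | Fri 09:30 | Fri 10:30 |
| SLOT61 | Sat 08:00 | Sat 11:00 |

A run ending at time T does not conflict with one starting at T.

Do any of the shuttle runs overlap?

Two intervals overlap when each starts before the other ends.
Sorted by start: SLOT53, SLOT54, SLOT55, SLOT56, SLOT57, SLOT58, SLOT60, SLOT59, SLOT61.
SLOT54 starts after SLOT53 ends, so nothing later overlaps SLOT53 either.
SLOT55 starts after SLOT54 ends, so nothing later overlaps SLOT54 either.
SLOT56 starts after SLOT55 ends, so nothing later overlaps SLOT55 either.
SLOT57 starts after SLOT56 ends, so nothing later overlaps SLOT56 either.
SLOT58 starts after SLOT57 ends, so nothing later overlaps SLOT57 either.
SLOT60 starts exactly when SLOT58 ends (back-to-back, no overlap), so nothing later overlaps SLOT58 either.
SLOT59 starts after SLOT60 ends, so nothing later overlaps SLOT60 either.
SLOT61 starts after SLOT59 ends.
Every pair is clear; the schedule has no overlaps.

No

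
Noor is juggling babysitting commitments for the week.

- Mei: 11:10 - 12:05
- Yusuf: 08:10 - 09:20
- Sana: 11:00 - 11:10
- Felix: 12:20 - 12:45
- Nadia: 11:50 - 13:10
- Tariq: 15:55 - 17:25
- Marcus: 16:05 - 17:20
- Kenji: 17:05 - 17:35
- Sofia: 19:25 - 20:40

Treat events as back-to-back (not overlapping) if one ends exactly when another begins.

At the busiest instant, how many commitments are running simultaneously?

Sort all start/end points and keep a running count:
08:10 start Yusuf → 1
09:20 end Yusuf → 0
11:00 start Sana → 1
11:10 end Sana → 0
11:10 start Mei → 1
11:50 start Nadia → 2
12:05 end Mei → 1
12:20 start Felix → 2
12:45 end Felix → 1
13:10 end Nadia → 0
15:55 start Tariq → 1
16:05 start Marcus → 2
17:05 start Kenji → 3
17:20 end Marcus → 2
17:25 end Tariq → 1
17:35 end Kenji → 0
19:25 start Sofia → 1
20:40 end Sofia → 0
Peak is 3, at 17:05 (Kenji, Marcus, Tariq).

3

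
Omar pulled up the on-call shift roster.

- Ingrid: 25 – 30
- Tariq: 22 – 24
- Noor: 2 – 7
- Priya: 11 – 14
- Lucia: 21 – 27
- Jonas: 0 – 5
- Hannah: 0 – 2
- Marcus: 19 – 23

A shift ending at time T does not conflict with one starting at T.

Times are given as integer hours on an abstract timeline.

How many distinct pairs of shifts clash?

6

Sorted by start: Hannah, Jonas, Noor, Priya, Marcus, Lucia, Tariq, Ingrid.
Jonas starts before Hannah ends → Hannah and Jonas overlap.
Noor starts exactly when Hannah ends (back-to-back, no overlap), so Hannah has no further overlaps.
Noor starts before Jonas ends → Jonas and Noor overlap.
Priya starts after Jonas ends, so Jonas has no further overlaps.
Priya starts after Noor ends, so Noor has no further overlaps.
Marcus starts after Priya ends, so Priya has no further overlaps.
Lucia starts before Marcus ends → Marcus and Lucia overlap.
Tariq starts before Marcus ends → Marcus and Tariq overlap.
Ingrid starts after Marcus ends.
Tariq starts before Lucia ends → Lucia and Tariq overlap.
Ingrid starts before Lucia ends → Lucia and Ingrid overlap.
Ingrid starts after Tariq ends.
Overlapping pairs: Hannah & Jonas, Ingrid & Lucia, Jonas & Noor, Lucia & Marcus, Lucia & Tariq, Marcus & Tariq — 6 in total.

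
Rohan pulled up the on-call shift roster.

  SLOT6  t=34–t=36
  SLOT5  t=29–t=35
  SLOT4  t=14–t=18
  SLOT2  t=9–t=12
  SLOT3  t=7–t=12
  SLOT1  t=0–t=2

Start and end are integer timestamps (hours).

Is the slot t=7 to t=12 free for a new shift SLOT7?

No — it overlaps SLOT2, SLOT3

SLOT1: ends t=2 at or before SLOT7 starts t=7 → clear.
SLOT3: starts t=7 before SLOT7 ends t=12, and ends t=12 after SLOT7 starts t=7 → overlap.
SLOT2: starts t=9 before SLOT7 ends t=12, and ends t=12 after SLOT7 starts t=7 → overlap.
SLOT4: starts t=14 at or after SLOT7 ends t=12 → clear.
SLOT5: starts t=29 at or after SLOT7 ends t=12 → clear.
SLOT6: starts t=34 at or after SLOT7 ends t=12 → clear.
SLOT7 overlaps SLOT2, SLOT3.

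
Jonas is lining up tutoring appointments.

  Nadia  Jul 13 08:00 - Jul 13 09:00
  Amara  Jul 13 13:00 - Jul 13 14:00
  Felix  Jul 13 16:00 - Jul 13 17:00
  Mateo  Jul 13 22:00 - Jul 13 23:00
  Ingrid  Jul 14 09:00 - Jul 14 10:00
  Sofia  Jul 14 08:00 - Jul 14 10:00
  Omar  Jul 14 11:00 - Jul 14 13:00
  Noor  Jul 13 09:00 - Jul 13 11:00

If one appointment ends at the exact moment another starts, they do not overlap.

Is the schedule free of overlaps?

Sorted by start: Nadia, Noor, Amara, Felix, Mateo, Sofia, Ingrid, Omar.
Noor starts exactly when Nadia ends (back-to-back, no overlap); Nadia is clear from here.
Amara starts after Noor ends; Noor is clear from here.
Felix starts after Amara ends; Amara is clear from here.
Mateo starts after Felix ends; Felix is clear from here.
Sofia starts after Mateo ends; Mateo is clear from here.
Ingrid starts before Sofia ends → Sofia and Ingrid overlap.
That's a conflict, so the schedule is not conflict-free.

No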